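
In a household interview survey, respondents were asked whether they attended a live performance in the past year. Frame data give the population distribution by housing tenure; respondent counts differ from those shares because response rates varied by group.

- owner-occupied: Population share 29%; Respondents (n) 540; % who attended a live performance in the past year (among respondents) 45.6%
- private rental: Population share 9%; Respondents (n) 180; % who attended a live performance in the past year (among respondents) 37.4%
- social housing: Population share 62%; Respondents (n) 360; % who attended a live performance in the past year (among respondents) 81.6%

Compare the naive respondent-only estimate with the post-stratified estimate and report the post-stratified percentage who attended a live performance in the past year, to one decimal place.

67.2%

Unadjusted (pooled respondent) estimate weights by respondent counts:
  (540/1080)×45.6 + (180/1080)×37.4 + (360/1080)×81.6 = 56.2333%
Post-stratifying to population shares instead:
  0.29×45.6 + 0.09×37.4 + 0.62×81.6 = 67.182%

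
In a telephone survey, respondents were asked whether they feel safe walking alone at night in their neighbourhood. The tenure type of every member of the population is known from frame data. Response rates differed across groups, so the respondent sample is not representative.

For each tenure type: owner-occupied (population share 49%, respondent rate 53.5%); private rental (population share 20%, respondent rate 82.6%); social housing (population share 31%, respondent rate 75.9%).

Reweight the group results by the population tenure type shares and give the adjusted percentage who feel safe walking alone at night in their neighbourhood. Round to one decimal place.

66.3%

Each cell contributes population-share × respondent value:
  owner-occupied: 0.49 × 53.5 = 26.215
  private rental: 0.2 × 82.6 = 16.52
  social housing: 0.31 × 75.9 = 23.529
Post-stratified estimate = 66.264 → 66.3%.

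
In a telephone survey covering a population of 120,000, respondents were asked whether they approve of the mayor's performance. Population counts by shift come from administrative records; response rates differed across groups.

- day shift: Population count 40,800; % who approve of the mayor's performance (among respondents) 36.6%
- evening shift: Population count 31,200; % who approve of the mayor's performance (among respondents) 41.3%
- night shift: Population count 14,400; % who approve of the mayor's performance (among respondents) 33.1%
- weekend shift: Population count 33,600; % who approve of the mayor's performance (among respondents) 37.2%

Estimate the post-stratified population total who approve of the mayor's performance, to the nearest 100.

Estimated count per cell = population count × respondent percentage:
  day shift: 40,800 × 36.6% = 14932.8
  evening shift: 31,200 × 41.3% = 12885.6
  night shift: 14,400 × 33.1% = 4766.4
  weekend shift: 33,600 × 37.2% = 12499.2
Estimated total = 45,084 → 45,100.

45,100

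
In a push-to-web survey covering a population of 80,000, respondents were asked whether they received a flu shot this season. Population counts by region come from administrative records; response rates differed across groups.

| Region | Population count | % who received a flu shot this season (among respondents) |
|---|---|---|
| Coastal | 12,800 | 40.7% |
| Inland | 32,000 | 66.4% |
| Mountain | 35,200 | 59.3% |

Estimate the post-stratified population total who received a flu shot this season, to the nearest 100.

Apply each group's respondent rate to its population count:
  Coastal: 12,800 × 40.7% = 5209.6
  Inland: 32,000 × 66.4% = 21,248
  Mountain: 35,200 × 59.3% = 20873.6
Estimated total = 47331.2 → 47,300.

47,300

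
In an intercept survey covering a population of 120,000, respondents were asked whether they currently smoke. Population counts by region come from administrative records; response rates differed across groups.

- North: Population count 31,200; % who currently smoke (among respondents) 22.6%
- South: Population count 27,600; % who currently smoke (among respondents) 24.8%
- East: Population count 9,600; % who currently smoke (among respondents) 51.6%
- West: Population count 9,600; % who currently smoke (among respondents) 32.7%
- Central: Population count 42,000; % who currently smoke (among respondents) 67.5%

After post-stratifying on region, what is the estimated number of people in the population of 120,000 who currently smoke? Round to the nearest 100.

Each cell contributes its population count × the respondent rate:
  North: 31,200 × 22.6% = 7051.2
  South: 27,600 × 24.8% = 6844.8
  East: 9,600 × 51.6% = 4953.6
  West: 9,600 × 32.7% = 3139.2
  Central: 42,000 × 67.5% = 28,350
Estimated total = 50338.8 → 50,300.

50,300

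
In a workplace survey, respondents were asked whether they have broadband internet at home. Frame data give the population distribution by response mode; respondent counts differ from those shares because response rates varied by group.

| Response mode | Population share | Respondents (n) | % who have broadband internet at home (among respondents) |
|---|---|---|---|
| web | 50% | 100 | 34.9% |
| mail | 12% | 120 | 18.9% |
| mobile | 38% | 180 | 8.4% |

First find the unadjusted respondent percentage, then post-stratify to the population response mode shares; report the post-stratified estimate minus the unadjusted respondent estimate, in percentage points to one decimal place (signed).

Without adjustment, the pooled respondent share is:
  (100/400)×34.9 + (120/400)×18.9 + (180/400)×8.4 = 18.175%
Reweighting by population response mode shares:
  0.5×34.9 + 0.12×18.9 + 0.38×8.4 = 22.91%
Difference = 22.91 − 18.175 = 4.735 pp.

+4.7 percentage points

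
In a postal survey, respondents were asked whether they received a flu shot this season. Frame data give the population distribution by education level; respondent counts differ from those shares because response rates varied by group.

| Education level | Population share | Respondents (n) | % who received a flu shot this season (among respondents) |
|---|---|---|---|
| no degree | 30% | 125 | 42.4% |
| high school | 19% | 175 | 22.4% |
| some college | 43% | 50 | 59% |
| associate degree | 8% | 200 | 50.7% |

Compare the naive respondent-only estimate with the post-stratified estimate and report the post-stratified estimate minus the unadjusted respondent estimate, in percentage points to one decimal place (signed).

Naive respondent-only estimate (weights = respondent counts):
  (125/550)×42.4 + (175/550)×22.4 + (50/550)×59 + (200/550)×50.7 = 40.5636%
Post-stratified estimate weights by population shares:
  0.3×42.4 + 0.19×22.4 + 0.43×59 + 0.08×50.7 = 46.402%
Difference = 46.402 − 40.5636 = 5.8384 pp.

+5.8 percentage points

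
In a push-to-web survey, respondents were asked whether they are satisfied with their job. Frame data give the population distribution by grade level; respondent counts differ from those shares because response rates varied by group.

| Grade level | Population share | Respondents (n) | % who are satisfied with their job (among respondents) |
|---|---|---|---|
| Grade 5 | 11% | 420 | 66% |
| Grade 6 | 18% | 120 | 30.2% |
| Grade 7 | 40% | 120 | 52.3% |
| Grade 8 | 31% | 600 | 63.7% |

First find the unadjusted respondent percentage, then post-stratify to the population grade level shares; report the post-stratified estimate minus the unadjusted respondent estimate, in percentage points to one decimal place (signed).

Unadjusted (pooled respondent) estimate weights by respondent counts:
  (420/1260)×66 + (120/1260)×30.2 + (120/1260)×52.3 + (600/1260)×63.7 = 60.1905%
Post-stratified estimate weights by population shares:
  0.11×66 + 0.18×30.2 + 0.4×52.3 + 0.31×63.7 = 53.363%
Difference = 53.363 − 60.1905 = -6.8275 pp.

-6.8 percentage points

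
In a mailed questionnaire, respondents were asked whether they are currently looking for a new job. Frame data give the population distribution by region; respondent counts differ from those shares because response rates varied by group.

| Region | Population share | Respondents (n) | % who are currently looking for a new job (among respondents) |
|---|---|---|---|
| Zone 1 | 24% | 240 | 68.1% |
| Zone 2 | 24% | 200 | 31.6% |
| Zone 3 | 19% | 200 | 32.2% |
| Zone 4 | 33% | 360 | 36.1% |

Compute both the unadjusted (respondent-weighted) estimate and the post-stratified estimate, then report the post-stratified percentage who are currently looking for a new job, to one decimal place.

42.0%

Without adjustment, the pooled respondent share is:
  (240/1000)×68.1 + (200/1000)×31.6 + (200/1000)×32.2 + (360/1000)×36.1 = 42.1%
Post-stratified estimate weights by population shares:
  0.24×68.1 + 0.24×31.6 + 0.19×32.2 + 0.33×36.1 = 41.959%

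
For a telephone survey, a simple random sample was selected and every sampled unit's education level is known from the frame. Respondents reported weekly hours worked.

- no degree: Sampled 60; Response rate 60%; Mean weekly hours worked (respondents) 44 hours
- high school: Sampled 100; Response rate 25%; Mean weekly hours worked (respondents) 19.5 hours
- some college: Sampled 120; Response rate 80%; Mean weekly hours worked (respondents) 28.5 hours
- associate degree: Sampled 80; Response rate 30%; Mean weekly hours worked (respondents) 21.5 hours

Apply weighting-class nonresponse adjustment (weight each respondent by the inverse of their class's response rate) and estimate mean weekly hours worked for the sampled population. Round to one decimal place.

Each respondent's weight = sampled/responded in their class; summing within a class gives n_sampled, so:
  no degree: 60 × 44 = 2640
  high school: 100 × 19.5 = 1950
  some college: 120 × 28.5 = 3420
  associate degree: 80 × 21.5 = 1720
Adjusted estimate = 9730 / 360 = 27.0278 → 27.0.

27.0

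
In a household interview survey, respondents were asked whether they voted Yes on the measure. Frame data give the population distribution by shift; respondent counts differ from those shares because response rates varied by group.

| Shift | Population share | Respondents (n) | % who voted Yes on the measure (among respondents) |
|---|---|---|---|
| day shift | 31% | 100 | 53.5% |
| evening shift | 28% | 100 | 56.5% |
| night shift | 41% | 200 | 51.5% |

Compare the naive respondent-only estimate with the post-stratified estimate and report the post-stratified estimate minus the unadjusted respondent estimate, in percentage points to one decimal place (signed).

+0.3 percentage points

Naive respondent-only estimate (weights = respondent counts):
  (100/400)×53.5 + (100/400)×56.5 + (200/400)×51.5 = 53.25%
Post-stratified estimate weights by population shares:
  0.31×53.5 + 0.28×56.5 + 0.41×51.5 = 53.52%
Difference = 53.52 − 53.25 = 0.27 pp.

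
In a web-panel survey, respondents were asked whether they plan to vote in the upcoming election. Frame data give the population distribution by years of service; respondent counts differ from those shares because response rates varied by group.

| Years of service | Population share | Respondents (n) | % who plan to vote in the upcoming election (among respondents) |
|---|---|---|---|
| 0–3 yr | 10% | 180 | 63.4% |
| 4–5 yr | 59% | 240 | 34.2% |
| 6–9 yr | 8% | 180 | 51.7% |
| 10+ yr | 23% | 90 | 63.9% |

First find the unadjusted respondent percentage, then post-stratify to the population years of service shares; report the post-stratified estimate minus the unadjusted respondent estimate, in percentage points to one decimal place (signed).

Naive respondent-only estimate (weights = respondent counts):
  (180/690)×63.4 + (240/690)×34.2 + (180/690)×51.7 + (90/690)×63.9 = 50.2565%
Post-stratified estimate weights by population shares:
  0.1×63.4 + 0.59×34.2 + 0.08×51.7 + 0.23×63.9 = 45.351%
Difference = 45.351 − 50.2565 = -4.9055 pp.

-4.9 percentage points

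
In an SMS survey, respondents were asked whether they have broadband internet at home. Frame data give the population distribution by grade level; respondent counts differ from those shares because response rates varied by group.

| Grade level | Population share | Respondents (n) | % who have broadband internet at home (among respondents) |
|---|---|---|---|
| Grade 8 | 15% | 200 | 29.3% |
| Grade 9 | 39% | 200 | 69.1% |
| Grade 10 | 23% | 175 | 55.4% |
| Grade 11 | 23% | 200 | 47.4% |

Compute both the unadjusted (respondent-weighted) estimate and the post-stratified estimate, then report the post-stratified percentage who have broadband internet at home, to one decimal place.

Without adjustment, the pooled respondent share is:
  (200/775)×29.3 + (200/775)×69.1 + (175/775)×55.4 + (200/775)×47.4 = 50.1355%
Post-stratifying to population shares instead:
  0.15×29.3 + 0.39×69.1 + 0.23×55.4 + 0.23×47.4 = 54.988%

55.0%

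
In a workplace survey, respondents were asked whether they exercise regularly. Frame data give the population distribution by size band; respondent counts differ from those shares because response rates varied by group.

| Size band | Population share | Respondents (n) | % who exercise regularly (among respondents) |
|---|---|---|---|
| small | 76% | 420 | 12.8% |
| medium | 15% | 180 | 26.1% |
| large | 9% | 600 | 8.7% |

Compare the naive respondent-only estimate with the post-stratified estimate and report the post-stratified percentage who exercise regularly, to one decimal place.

14.4%

Without adjustment, the pooled respondent share is:
  (420/1200)×12.8 + (180/1200)×26.1 + (600/1200)×8.7 = 12.745%
Reweighting by population size band shares:
  0.76×12.8 + 0.15×26.1 + 0.09×8.7 = 14.426%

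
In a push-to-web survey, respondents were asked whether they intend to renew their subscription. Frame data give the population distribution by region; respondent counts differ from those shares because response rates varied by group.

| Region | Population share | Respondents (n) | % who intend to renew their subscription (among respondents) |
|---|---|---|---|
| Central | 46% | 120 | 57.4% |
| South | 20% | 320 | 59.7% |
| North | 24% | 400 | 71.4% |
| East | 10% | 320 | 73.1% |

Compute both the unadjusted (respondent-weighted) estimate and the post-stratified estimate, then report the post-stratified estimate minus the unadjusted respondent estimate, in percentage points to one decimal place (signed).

-4.4 percentage points

Naive respondent-only estimate (weights = respondent counts):
  (120/1160)×57.4 + (320/1160)×59.7 + (400/1160)×71.4 + (320/1160)×73.1 = 67.1931%
Post-stratified estimate weights by population shares:
  0.46×57.4 + 0.2×59.7 + 0.24×71.4 + 0.1×73.1 = 62.79%
Difference = 62.79 − 67.1931 = -4.4031 pp.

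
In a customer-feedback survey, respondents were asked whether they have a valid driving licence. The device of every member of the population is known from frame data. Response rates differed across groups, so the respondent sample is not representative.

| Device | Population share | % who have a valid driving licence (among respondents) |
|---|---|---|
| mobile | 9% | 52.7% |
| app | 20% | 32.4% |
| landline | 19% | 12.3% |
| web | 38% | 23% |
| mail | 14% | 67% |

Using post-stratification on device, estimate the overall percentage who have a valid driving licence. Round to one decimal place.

31.7%

Post-stratification weights by population share, not respondent share:
  mobile: 0.09 × 52.7 = 4.743
  app: 0.2 × 32.4 = 6.48
  landline: 0.19 × 12.3 = 2.337
  web: 0.38 × 23 = 8.74
  mail: 0.14 × 67 = 9.38
Post-stratified estimate = 31.68 → 31.7%.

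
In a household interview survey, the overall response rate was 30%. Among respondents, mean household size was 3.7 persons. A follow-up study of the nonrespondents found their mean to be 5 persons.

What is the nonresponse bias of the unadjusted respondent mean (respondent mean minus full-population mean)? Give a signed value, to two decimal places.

-0.91

Nonresponse fraction = 1 − 0.3 = 0.7.
Bias = (nonresponse fraction) × (respondent mean − nonrespondent mean)
     = 0.7 × (3.7 − 5) = 0.7 × -1.3 = -0.91.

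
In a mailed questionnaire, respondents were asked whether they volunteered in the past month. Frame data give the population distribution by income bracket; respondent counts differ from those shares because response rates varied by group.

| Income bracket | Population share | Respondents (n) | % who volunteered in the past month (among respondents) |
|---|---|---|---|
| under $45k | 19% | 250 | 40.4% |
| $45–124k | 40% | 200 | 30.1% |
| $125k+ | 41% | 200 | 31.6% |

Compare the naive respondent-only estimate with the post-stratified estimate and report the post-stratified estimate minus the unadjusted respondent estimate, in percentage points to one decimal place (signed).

Naive respondent-only estimate (weights = respondent counts):
  (250/650)×40.4 + (200/650)×30.1 + (200/650)×31.6 = 34.5231%
Reweighting by population income bracket shares:
  0.19×40.4 + 0.4×30.1 + 0.41×31.6 = 32.672%
Difference = 32.672 − 34.5231 = -1.8511 pp.

-1.9 percentage points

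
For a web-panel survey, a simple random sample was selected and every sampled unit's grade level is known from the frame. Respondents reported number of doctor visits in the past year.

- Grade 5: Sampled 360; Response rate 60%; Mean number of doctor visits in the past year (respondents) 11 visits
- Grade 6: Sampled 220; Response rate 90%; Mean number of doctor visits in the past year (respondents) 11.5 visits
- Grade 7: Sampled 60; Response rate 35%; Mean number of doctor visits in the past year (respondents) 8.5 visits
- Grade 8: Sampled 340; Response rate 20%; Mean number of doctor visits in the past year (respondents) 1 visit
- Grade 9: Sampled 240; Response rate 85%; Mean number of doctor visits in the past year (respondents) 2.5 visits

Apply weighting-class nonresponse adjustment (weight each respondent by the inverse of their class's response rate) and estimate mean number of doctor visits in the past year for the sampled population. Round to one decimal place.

Each respondent's weight = sampled/responded in their class; summing within a class gives n_sampled, so:
  Grade 5: 360 × 11 = 3960
  Grade 6: 220 × 11.5 = 2530
  Grade 7: 60 × 8.5 = 510
  Grade 8: 340 × 1 = 340
  Grade 9: 240 × 2.5 = 600
Adjusted estimate = 7940 / 1,220 = 6.5082 → 6.5.

6.5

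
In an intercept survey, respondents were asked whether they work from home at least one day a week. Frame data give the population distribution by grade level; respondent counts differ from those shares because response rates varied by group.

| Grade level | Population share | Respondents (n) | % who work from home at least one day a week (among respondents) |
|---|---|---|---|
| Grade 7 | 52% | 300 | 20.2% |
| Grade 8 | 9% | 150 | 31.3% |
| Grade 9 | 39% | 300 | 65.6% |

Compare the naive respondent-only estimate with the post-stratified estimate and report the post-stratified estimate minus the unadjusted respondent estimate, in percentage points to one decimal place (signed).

-1.7 percentage points

Without adjustment, the pooled respondent share is:
  (300/750)×20.2 + (150/750)×31.3 + (300/750)×65.6 = 40.58%
Post-stratified estimate weights by population shares:
  0.52×20.2 + 0.09×31.3 + 0.39×65.6 = 38.905%
Difference = 38.905 − 40.58 = -1.675 pp.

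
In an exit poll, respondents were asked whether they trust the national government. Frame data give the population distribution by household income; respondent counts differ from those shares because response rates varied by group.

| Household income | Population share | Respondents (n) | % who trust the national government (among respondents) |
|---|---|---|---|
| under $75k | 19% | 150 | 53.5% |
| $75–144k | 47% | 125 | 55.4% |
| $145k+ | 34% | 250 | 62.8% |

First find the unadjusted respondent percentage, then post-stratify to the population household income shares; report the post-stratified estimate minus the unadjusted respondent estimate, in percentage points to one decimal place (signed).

Unadjusted (pooled respondent) estimate weights by respondent counts:
  (150/525)×53.5 + (125/525)×55.4 + (250/525)×62.8 = 58.381%
Post-stratifying to population shares instead:
  0.19×53.5 + 0.47×55.4 + 0.34×62.8 = 57.555%
Difference = 57.555 − 58.381 = -0.826 pp.

-0.8 percentage points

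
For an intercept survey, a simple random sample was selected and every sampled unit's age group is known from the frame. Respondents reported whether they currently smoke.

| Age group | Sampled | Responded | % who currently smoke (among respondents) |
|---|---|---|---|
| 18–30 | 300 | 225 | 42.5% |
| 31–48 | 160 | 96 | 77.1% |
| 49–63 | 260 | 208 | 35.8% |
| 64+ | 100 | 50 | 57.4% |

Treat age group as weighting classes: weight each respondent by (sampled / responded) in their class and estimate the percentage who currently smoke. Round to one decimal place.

48.9%

Response rates by class: 18–30 225/300 = 75%, 31–48 96/160 = 60%, 49–63 208/260 = 80%, 64+ 50/100 = 50%.
Weighting each respondent by the inverse class response rate inflates each class back to its sampled size, so the class weight is n_sampled:
  18–30: 300 × 42.5 = 12,750
  31–48: 160 × 77.1 = 12,336
  49–63: 260 × 35.8 = 9308
  64+: 100 × 57.4 = 5740
Adjusted estimate = 40,134 / 820 = 48.9439 → 48.9%.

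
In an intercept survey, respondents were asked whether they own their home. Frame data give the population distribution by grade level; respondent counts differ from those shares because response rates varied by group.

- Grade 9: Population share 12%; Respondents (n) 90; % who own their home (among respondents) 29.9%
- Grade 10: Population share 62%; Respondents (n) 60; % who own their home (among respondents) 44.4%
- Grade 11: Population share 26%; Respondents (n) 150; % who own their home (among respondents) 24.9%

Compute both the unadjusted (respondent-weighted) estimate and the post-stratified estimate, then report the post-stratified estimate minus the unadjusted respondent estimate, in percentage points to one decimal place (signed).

Naive respondent-only estimate (weights = respondent counts):
  (90/300)×29.9 + (60/300)×44.4 + (150/300)×24.9 = 30.3%
Reweighting by population grade level shares:
  0.12×29.9 + 0.62×44.4 + 0.26×24.9 = 37.59%
Difference = 37.59 − 30.3 = 7.29 pp.

+7.3 percentage points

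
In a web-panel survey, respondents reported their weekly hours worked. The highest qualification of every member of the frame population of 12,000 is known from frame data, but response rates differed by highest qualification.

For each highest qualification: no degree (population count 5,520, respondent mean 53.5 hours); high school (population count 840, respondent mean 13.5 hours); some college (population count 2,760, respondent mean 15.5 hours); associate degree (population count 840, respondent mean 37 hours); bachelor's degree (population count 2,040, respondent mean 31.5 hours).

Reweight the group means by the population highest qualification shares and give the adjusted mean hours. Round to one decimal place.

Each cell contributes population-share × respondent value:
  no degree: (5,520/12,000) × 53.5 = 24.61
  high school: (840/12,000) × 13.5 = 0.945
  some college: (2,760/12,000) × 15.5 = 3.565
  associate degree: (840/12,000) × 37 = 2.59
  bachelor's degree: (2,040/12,000) × 31.5 = 5.355
Post-stratified estimate = 37.065 → 37.1.

37.1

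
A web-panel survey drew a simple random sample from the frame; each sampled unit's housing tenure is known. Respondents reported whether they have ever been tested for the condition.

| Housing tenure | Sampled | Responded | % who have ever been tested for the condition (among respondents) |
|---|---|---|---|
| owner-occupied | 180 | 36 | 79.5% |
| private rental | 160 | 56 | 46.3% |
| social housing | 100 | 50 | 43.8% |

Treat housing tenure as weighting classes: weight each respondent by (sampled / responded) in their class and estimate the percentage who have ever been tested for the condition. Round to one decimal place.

Class response rates: owner-occupied 36/180 = 20%, private rental 56/160 = 35%, social housing 50/100 = 50%.
Weighting each respondent by the inverse class response rate inflates each class back to its sampled size, so the class weight is n_sampled:
  owner-occupied: 180 × 79.5 = 14,310
  private rental: 160 × 46.3 = 7408
  social housing: 100 × 43.8 = 4380
Adjusted estimate = 26,098 / 440 = 59.3136 → 59.3%.

59.3%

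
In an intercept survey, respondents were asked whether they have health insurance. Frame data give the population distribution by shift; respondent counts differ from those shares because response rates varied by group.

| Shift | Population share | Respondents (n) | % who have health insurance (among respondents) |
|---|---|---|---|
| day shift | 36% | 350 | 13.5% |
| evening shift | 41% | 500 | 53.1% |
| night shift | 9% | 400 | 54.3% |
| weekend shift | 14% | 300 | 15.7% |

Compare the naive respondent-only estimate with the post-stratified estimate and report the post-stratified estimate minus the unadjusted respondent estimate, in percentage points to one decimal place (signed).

-3.5 percentage points

Unadjusted (pooled respondent) estimate weights by respondent counts:
  (350/1550)×13.5 + (500/1550)×53.1 + (400/1550)×54.3 + (300/1550)×15.7 = 37.229%
Post-stratifying to population shares instead:
  0.36×13.5 + 0.41×53.1 + 0.09×54.3 + 0.14×15.7 = 33.716%
Difference = 33.716 − 37.229 = -3.513 pp.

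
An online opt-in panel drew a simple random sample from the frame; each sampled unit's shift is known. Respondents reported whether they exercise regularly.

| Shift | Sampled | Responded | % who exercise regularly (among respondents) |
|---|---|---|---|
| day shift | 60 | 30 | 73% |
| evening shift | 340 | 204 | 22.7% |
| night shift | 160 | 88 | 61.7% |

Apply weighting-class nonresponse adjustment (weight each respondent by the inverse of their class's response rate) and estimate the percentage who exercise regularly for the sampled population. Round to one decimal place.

Response rates by class: day shift 30/60 = 50%, evening shift 204/340 = 60%, night shift 88/160 = 55%.
Each respondent's weight = sampled/responded in their class; summing within a class gives n_sampled, so:
  day shift: 60 × 73 = 4380
  evening shift: 340 × 22.7 = 7718
  night shift: 160 × 61.7 = 9872
Adjusted estimate = 21,970 / 560 = 39.2321 → 39.2%.

39.2%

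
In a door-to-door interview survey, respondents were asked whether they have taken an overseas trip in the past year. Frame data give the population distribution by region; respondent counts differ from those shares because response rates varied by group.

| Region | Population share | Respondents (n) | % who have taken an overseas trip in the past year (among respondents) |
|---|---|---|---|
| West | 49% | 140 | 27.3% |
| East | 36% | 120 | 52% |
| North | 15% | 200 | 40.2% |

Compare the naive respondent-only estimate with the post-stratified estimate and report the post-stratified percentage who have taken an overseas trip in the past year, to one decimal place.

Unadjusted (pooled respondent) estimate weights by respondent counts:
  (140/460)×27.3 + (120/460)×52 + (200/460)×40.2 = 39.3522%
Post-stratifying to population shares instead:
  0.49×27.3 + 0.36×52 + 0.15×40.2 = 38.127%

38.1%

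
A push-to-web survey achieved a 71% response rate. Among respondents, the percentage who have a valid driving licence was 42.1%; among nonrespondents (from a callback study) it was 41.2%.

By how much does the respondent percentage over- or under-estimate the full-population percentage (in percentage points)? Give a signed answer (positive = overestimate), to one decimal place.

+0.3 percentage points

Nonresponse fraction = 1 − 0.71 = 0.29.
Bias = (nonresponse fraction) × (respondent percentage − nonrespondent percentage)
     = 0.29 × (42.1 − 41.2) = 0.29 × 0.9 = 0.261.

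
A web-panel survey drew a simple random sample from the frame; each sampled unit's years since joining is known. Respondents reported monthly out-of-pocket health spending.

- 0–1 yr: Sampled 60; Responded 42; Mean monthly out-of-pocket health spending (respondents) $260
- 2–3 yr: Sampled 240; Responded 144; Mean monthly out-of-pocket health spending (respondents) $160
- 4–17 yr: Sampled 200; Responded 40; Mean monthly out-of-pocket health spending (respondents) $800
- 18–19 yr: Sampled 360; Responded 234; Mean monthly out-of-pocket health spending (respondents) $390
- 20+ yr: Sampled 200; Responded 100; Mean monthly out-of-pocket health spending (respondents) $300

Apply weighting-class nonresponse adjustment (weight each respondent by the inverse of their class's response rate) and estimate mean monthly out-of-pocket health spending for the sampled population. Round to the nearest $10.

Response rates by class: 0–1 yr 42/60 = 70%, 2–3 yr 144/240 = 60%, 4–17 yr 40/200 = 20%, 18–19 yr 234/360 = 65%, 20+ yr 100/200 = 50%.
With weight = n_sampled/n_responded per class, the weighted class total is n_sampled:
  0–1 yr: 60 × 260 = 15,600
  2–3 yr: 240 × 160 = 38,400
  4–17 yr: 200 × 800 = 160,000
  18–19 yr: 360 × 390 = 140,400
  20+ yr: 200 × 300 = 60,000
Adjusted estimate = 414,400 / 1,060 = 390.943 → $390.

$390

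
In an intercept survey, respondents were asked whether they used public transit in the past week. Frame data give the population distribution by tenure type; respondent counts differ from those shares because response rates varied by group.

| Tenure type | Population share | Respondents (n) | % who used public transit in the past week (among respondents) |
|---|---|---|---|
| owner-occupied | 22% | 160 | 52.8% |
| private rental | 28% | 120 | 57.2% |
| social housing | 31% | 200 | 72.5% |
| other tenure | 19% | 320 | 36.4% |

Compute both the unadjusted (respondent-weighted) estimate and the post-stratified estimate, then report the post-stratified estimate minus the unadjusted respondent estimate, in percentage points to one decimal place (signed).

+5.2 percentage points

Naive respondent-only estimate (weights = respondent counts):
  (160/800)×52.8 + (120/800)×57.2 + (200/800)×72.5 + (320/800)×36.4 = 51.825%
Post-stratifying to population shares instead:
  0.22×52.8 + 0.28×57.2 + 0.31×72.5 + 0.19×36.4 = 57.023%
Difference = 57.023 − 51.825 = 5.198 pp.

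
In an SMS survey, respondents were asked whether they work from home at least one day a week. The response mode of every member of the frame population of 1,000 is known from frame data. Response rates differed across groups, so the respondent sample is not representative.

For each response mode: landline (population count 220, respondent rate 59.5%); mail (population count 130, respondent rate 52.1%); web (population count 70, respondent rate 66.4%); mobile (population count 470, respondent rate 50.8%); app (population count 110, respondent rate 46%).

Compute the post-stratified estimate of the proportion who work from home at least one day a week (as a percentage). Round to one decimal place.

53.4%

Reweight to the known response mode distribution:
  landline: (220/1,000) × 59.5 = 13.09
  mail: (130/1,000) × 52.1 = 6.773
  web: (70/1,000) × 66.4 = 4.648
  mobile: (470/1,000) × 50.8 = 23.876
  app: (110/1,000) × 46 = 5.06
Post-stratified estimate = 53.447 → 53.4%.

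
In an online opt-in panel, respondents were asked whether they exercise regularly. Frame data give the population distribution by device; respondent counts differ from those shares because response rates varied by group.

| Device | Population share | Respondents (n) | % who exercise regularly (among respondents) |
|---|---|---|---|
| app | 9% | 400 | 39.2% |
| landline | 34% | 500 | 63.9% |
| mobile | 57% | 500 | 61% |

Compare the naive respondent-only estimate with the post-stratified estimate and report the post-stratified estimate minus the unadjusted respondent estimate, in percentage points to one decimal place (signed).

Without adjustment, the pooled respondent share is:
  (400/1400)×39.2 + (500/1400)×63.9 + (500/1400)×61 = 55.8071%
Reweighting by population device shares:
  0.09×39.2 + 0.34×63.9 + 0.57×61 = 60.024%
Difference = 60.024 − 55.8071 = 4.2169 pp.

+4.2 percentage points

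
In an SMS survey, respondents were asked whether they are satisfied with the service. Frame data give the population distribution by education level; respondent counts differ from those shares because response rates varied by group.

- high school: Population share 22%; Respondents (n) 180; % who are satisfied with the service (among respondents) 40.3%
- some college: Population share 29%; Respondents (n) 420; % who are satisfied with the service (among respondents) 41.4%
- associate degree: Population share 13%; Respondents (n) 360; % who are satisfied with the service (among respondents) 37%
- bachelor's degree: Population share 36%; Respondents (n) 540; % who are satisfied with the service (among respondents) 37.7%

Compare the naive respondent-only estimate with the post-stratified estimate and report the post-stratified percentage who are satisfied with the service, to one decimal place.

39.3%

Without adjustment, the pooled respondent share is:
  (180/1500)×40.3 + (420/1500)×41.4 + (360/1500)×37 + (540/1500)×37.7 = 38.88%
Reweighting by population education level shares:
  0.22×40.3 + 0.29×41.4 + 0.13×37 + 0.36×37.7 = 39.254%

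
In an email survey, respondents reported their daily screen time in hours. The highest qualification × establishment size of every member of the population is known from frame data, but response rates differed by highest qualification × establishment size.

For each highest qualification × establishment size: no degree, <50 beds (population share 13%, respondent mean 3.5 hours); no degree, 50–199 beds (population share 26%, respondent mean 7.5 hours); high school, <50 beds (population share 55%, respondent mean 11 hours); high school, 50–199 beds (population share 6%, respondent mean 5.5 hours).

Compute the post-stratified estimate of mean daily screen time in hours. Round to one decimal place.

8.8

Reweight to the known highest qualification × establishment size distribution:
  no degree, <50 beds: 0.13 × 3.5 = 0.455
  no degree, 50–199 beds: 0.26 × 7.5 = 1.95
  high school, <50 beds: 0.55 × 11 = 6.05
  high school, 50–199 beds: 0.06 × 5.5 = 0.33
Post-stratified estimate = 8.785 → 8.8.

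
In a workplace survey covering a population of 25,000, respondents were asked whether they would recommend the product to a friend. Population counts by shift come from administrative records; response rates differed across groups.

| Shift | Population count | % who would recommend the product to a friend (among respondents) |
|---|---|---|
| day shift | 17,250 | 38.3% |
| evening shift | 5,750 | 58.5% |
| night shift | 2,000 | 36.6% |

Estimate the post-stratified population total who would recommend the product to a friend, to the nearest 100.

10,700

Each cell contributes its population count × the respondent rate:
  day shift: 17,250 × 38.3% = 6606.75
  evening shift: 5,750 × 58.5% = 3363.75
  night shift: 2,000 × 36.6% = 732
Estimated total = 10702.5 → 10,700.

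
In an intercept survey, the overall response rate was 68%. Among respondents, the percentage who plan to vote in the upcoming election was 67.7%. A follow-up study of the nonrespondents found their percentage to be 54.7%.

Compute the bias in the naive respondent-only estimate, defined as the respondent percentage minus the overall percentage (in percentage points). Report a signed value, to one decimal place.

Nonresponse fraction = 1 − 0.68 = 0.32.
Bias = (nonresponse fraction) × (respondent percentage − nonrespondent percentage)
     = 0.32 × (67.7 − 54.7) = 0.32 × 13 = 4.16.

+4.2 percentage points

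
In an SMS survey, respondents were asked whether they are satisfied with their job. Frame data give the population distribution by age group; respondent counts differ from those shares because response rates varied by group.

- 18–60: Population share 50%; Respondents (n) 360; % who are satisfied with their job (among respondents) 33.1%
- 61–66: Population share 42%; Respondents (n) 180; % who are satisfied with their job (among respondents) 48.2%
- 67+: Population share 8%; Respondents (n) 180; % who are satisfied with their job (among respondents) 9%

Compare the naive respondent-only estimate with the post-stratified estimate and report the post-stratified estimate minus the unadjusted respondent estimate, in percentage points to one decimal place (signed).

Naive respondent-only estimate (weights = respondent counts):
  (360/720)×33.1 + (180/720)×48.2 + (180/720)×9 = 30.85%
Post-stratified estimate weights by population shares:
  0.5×33.1 + 0.42×48.2 + 0.08×9 = 37.514%
Difference = 37.514 − 30.85 = 6.664 pp.

+6.7 percentage points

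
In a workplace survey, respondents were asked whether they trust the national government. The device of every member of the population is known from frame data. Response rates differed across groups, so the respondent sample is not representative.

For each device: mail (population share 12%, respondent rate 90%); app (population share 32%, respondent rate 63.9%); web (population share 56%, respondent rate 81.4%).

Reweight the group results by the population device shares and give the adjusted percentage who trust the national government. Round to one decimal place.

76.8%

Each cell contributes population-share × respondent value:
  mail: 0.12 × 90 = 10.8
  app: 0.32 × 63.9 = 20.448
  web: 0.56 × 81.4 = 45.584
Post-stratified estimate = 76.832 → 76.8%.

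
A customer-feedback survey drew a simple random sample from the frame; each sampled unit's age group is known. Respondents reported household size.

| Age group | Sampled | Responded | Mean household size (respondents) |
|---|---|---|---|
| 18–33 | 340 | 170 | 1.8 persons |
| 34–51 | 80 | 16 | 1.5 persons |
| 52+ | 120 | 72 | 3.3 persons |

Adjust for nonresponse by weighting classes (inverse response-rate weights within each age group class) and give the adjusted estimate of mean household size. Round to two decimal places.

2.09

Response rates by class: 18–33 170/340 = 50%, 34–51 16/80 = 20%, 52+ 72/120 = 60%.
Inverse-response-rate weighting restores each class to its sampled count, so class totals weight by n_sampled:
  18–33: 340 × 1.8 = 612
  34–51: 80 × 1.5 = 120
  52+: 120 × 3.3 = 396
Adjusted estimate = 1128 / 540 = 2.08889 → 2.09.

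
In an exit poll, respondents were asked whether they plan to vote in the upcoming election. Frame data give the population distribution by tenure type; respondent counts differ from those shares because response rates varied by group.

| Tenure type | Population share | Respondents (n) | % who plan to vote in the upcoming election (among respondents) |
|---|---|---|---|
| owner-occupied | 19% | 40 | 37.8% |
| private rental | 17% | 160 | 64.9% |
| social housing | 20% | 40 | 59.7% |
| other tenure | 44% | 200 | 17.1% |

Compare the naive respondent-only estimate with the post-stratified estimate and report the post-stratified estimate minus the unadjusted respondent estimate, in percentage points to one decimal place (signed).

Naive respondent-only estimate (weights = respondent counts):
  (40/440)×37.8 + (160/440)×64.9 + (40/440)×59.7 + (200/440)×17.1 = 40.2364%
Post-stratifying to population shares instead:
  0.19×37.8 + 0.17×64.9 + 0.2×59.7 + 0.44×17.1 = 37.679%
Difference = 37.679 − 40.2364 = -2.5574 pp.

-2.6 percentage points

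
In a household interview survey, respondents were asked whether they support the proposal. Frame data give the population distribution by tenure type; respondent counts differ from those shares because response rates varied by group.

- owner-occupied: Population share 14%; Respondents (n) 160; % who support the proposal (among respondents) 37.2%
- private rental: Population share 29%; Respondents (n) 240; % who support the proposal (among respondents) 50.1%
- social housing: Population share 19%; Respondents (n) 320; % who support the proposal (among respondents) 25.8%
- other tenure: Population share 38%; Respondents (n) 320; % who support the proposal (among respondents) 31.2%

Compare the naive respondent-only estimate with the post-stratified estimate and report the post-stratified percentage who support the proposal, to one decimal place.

Without adjustment, the pooled respondent share is:
  (160/1040)×37.2 + (240/1040)×50.1 + (320/1040)×25.8 + (320/1040)×31.2 = 34.8231%
Reweighting by population tenure type shares:
  0.14×37.2 + 0.29×50.1 + 0.19×25.8 + 0.38×31.2 = 36.495%

36.5%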